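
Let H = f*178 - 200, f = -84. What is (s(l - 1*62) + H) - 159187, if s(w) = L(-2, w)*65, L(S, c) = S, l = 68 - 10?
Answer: -174469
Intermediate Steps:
l = 58
H = -15152 (H = -84*178 - 200 = -14952 - 200 = -15152)
s(w) = -130 (s(w) = -2*65 = -130)
(s(l - 1*62) + H) - 159187 = (-130 - 15152) - 159187 = -15282 - 159187 = -174469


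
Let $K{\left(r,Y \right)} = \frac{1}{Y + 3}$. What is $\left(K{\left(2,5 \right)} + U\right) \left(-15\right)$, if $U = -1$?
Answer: $\frac{105}{8} \approx 13.125$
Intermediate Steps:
$K{\left(r,Y \right)} = \frac{1}{3 + Y}$
$\left(K{\left(2,5 \right)} + U\right) \left(-15\right) = \left(\frac{1}{3 + 5} - 1\right) \left(-15\right) = \left(\frac{1}{8} - 1\right) \left(-15\right) = \left(- \frac{7}{8}\right) \left(-15\right) = \frac{105}{8}$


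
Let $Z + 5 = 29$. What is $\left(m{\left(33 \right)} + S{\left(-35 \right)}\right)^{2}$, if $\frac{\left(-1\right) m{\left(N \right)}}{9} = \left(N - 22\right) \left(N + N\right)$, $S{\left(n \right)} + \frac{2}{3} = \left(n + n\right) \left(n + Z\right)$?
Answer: $\frac{299082436}{9} \approx 3.3231 \cdot 10^{7}$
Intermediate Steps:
$Z = 24$ ($Z = -5 + 29 = 24$)
$S{\left(n \right)} = - \frac{2}{3} + 2 n \left(24 + n\right)$ ($S{\left(n \right)} = - \frac{2}{3} + \left(n + n\right) \left(n + 24\right) = - \frac{2}{3} + 2 n \left(24 + n\right)$)
$m{\left(N \right)} = - 18 N \left(-22 + N\right)$ ($m{\left(N \right)} = - 9 \left(N - 22\right) \left(N + N\right) = - 9 \left(-22 + N\right) 2 N = - 9 \cdot 2 N \left(-22 + N\right) = - 18 N \left(-22 + N\right)$)
$\left(m{\left(33 \right)} + S{\left(-35 \right)}\right)^{2} = \left(18 \cdot 33 \left(22 - 33\right) + \left(- \frac{2}{3} + 2 \left(-35\right)^{2} + 48 \left(-35\right)\right)\right)^{2} = \left(18 \cdot 33 \left(22 - 33\right) - - \frac{2308}{3}\right)^{2} = \left(18 \cdot 33 \left(-11\right) - - \frac{2308}{3}\right)^{2} = \left(-6534 + \frac{2308}{3}\right)^{2} = \left(- \frac{17294}{3}\right)^{2} = \frac{299082436}{9}$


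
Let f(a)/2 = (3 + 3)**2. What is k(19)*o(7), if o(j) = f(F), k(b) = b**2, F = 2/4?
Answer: 25992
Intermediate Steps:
F = 1/2 (F = 2*(1/4) = 1/2 ≈ 0.50000)
f(a) = 72 (f(a) = 2*(3 + 3)**2 = 2*6**2 = 2*36 = 72)
o(j) = 72
k(19)*o(7) = 19**2*72 = 361*72 = 25992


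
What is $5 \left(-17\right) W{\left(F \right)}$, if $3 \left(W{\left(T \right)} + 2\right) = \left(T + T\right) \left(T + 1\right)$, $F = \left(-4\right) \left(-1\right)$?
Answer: $- \frac{2890}{3} \approx -963.33$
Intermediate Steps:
$F = 4$
$W{\left(T \right)} = -2 + \frac{2 T \left(1 + T\right)}{3}$ ($W{\left(T \right)} = -2 + \frac{\left(T + T\right) \left(T + 1\right)}{3} = -2 + \frac{2 T \left(1 + T\right)}{3}$)
$5 \left(-17\right) W{\left(F \right)} = 5 \left(-17\right) \left(-2 + \frac{2}{3} \cdot 4 + \frac{2 \cdot 4^{2}}{3}\right) = - 85 \left(-2 + \frac{8}{3} + \frac{2}{3} \cdot 16\right) = - 85 \left(-2 + \frac{8}{3} + \frac{32}{3}\right) = \left(-85\right) \frac{34}{3} = - \frac{2890}{3}$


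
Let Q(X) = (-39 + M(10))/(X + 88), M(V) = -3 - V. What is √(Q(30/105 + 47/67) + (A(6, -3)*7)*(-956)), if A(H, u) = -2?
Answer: 2*√5827842554555/41735 ≈ 115.69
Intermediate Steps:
Q(X) = -52/(88 + X) (Q(X) = (-39 + (-3 - 1*10))/(X + 88) = (-39 + (-3 - 10))/(88 + X) = (-39 - 13)/(88 + X) = -52/(88 + X))
√(Q(30/105 + 47/67) + (A(6, -3)*7)*(-956)) = √(-52/(88 + (30/105 + 47/67)) - 2*7*(-956)) = √(-52/(88 + (30*(1/105) + 47*(1/67))) - 14*(-956)) = √(-52/(88 + (2/7 + 47/67)) + 13384) = √(-52/(88 + 463/469) + 13384) = √(-52/41735/469 + 13384) = √(-52*469/41735 + 13384) = √(-24388/41735 + 13384) = √(558556852/41735) = 2*√5827842554555/41735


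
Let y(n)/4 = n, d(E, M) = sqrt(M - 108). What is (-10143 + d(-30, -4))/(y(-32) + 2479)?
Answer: -10143/2351 + 4*I*sqrt(7)/2351 ≈ -4.3143 + 0.0045015*I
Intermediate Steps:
d(E, M) = sqrt(-108 + M)
y(n) = 4*n
(-10143 + d(-30, -4))/(y(-32) + 2479) = (-10143 + sqrt(-108 - 4))/(4*(-32) + 2479) = (-10143 + sqrt(-112))/(-128 + 2479) = (-10143 + 4*I*sqrt(7))/2351 = (-10143 + 4*I*sqrt(7))*(1/2351) = -10143/2351 + 4*I*sqrt(7)/2351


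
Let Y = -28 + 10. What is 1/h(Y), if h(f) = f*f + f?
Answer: 1/306 ≈ 0.0032680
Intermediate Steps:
Y = -18
h(f) = f + f**2 (h(f) = f**2 + f = f + f**2)
1/h(Y) = 1/(-18*(1 - 18)) = 1/(-18*(-17)) = 1/306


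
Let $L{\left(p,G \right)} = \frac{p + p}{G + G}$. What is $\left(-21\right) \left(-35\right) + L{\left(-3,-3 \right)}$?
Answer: $736$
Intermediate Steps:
$L{\left(p,G \right)} = \frac{p}{G}$ ($L{\left(p,G \right)} = \frac{2 p}{2 G} = 2 p \frac{1}{2 G} = \frac{p}{G}$)
$\left(-21\right) \left(-35\right) + L{\left(-3,-3 \right)} = \left(-21\right) \left(-35\right) - \frac{3}{-3} = 735 - -1 = 735 + 1 = 736$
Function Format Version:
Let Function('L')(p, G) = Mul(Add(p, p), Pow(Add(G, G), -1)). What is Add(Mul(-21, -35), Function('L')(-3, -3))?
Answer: 736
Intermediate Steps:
Function('L')(p, G) = Mul(p, Pow(G, -1)) (Function('L')(p, G) = Mul(Mul(2, p), Pow(Mul(2, G), -1)) = Mul(Mul(2, p), Mul(Rational(1, 2), Pow(G, -1))) = Mul(p, Pow(G, -1)))
Add(Mul(-21, -35), Function('L')(-3, -3)) = Add(Mul(-21, -35), Mul(-3, Pow(-3, -1))) = Add(735, Mul(-3, Rational(-1, 3))) = Add(735, 1) = 736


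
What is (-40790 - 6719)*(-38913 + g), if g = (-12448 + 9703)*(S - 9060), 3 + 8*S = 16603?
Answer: -909080534208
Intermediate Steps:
S = 2075 (S = -3/8 + (⅛)*16603 = -3/8 + 16603/8 = 2075)
g = 19173825 (g = (-12448 + 9703)*(2075 - 9060) = -2745*(-6985) = 19173825)
(-40790 - 6719)*(-38913 + g) = (-40790 - 6719)*(-38913 + 19173825) = -47509*19134912 = -909080534208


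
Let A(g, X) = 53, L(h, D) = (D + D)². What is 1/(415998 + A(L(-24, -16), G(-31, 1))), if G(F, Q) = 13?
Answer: 1/416051 ≈ 2.4036e-6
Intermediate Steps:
L(h, D) = 4*D² (L(h, D) = (2*D)² = 4*D²)
1/(415998 + A(L(-24, -16), G(-31, 1))) = 1/(415998 + 53) = 1/416051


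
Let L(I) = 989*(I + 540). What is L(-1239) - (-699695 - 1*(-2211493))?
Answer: -2203109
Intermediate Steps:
L(I) = 534060 + 989*I (L(I) = 989*(540 + I) = 534060 + 989*I)
L(-1239) - (-699695 - 1*(-2211493)) = (534060 + 989*(-1239)) - (-699695 - 1*(-2211493)) = (534060 - 1225371) - (-699695 + 2211493) = -691311 - 1*1511798 = -691311 - 1511798 = -2203109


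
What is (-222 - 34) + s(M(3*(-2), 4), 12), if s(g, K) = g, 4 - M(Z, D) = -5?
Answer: -247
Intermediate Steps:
M(Z, D) = 9 (M(Z, D) = 4 - 1*(-5) = 4 + 5 = 9)
(-222 - 34) + s(M(3*(-2), 4), 12) = (-222 - 34) + 9 = -256 + 9 = -247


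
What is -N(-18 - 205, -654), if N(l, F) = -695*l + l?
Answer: -154762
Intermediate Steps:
N(l, F) = -694*l
-N(-18 - 205, -654) = -(-694)*(-18 - 205) = -(-694)*(-223) = -1*154762 = -154762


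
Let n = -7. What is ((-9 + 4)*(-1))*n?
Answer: -35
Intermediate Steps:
((-9 + 4)*(-1))*n = ((-9 + 4)*(-1))*(-7) = -5*(-1)*(-7) = 5*(-7) = -35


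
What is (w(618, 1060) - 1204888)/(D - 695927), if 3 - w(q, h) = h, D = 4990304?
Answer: -1205945/4294377 ≈ -0.28082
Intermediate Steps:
w(q, h) = 3 - h
(w(618, 1060) - 1204888)/(D - 695927) = ((3 - 1*1060) - 1204888)/(4990304 - 695927) = ((3 - 1060) - 1204888)/4294377 = (-1057 - 1204888)*(1/4294377) = -1205945*1/4294377 = -1205945/4294377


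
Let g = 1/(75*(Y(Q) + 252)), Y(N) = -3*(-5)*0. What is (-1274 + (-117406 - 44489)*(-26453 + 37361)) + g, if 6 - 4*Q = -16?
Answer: -33376491552599/18900 ≈ -1.7660e+9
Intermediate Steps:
Q = 11/2 (Q = 3/2 - ¼*(-16) = 3/2 + 4 = 11/2 ≈ 5.5000)
Y(N) = 0 (Y(N) = 15*0 = 0)
g = 1/18900 (g = 1/(75*(0 + 252)) = 1/(75*252) = 1/18900 ≈ 5.2910e-5)
(-1274 + (-117406 - 44489)*(-26453 + 37361)) + g = (-1274 + (-117406 - 44489)*(-26453 + 37361)) + 1/18900 = (-1274 - 161895*10908) + 1/18900 = (-1274 - 1765950660) + 1/18900 = -1765951934 + 1/18900 = -33376491552599/18900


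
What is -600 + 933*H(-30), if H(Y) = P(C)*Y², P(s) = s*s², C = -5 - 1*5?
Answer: -839700600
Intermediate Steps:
C = -10 (C = -5 - 5 = -10)
P(s) = s³
H(Y) = -1000*Y² (H(Y) = (-10)³*Y² = -1000*Y²)
-600 + 933*H(-30) = -600 + 933*(-1000*(-30)²) = -600 + 933*(-1000*900) = -600 + 933*(-900000) = -600 - 839700000 = -839700600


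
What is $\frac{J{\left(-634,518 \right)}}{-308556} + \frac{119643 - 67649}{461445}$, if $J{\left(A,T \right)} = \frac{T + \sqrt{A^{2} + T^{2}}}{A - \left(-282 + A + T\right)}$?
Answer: $\frac{631066890869}{5600343854520} + \frac{\sqrt{167570}}{36409608} \approx 0.11269$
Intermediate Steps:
$J{\left(A,T \right)} = \frac{T + \sqrt{A^{2} + T^{2}}}{282 - T}$ ($J{\left(A,T \right)} = \frac{T + \sqrt{A^{2} + T^{2}}}{A - \left(-282 + A + T\right)} = \frac{T + \sqrt{A^{2} + T^{2}}}{282 - T}$)
$\frac{J{\left(-634,518 \right)}}{-308556} + \frac{119643 - 67649}{461445} = \frac{\frac{1}{-282 + 518} \left(\left(-1\right) 518 - \sqrt{\left(-634\right)^{2} + 518^{2}}\right)}{-308556} + \frac{119643 - 67649}{461445} = \frac{-518 - \sqrt{401956 + 268324}}{236} \left(- \frac{1}{308556}\right) + 51994 \cdot \frac{1}{461445} = \frac{-518 - \sqrt{670280}}{236} \left(- \frac{1}{308556}\right) + \frac{51994}{461445} = \frac{-518 - 2 \sqrt{167570}}{236} \left(- \frac{1}{308556}\right) + \frac{51994}{461445} = \left(- \frac{259}{118} - \frac{\sqrt{167570}}{118}\right) \left(- \frac{1}{308556}\right) + \frac{51994}{461445} = \left(\frac{259}{36409608} + \frac{\sqrt{167570}}{36409608}\right) + \frac{51994}{461445} = \frac{631066890869}{5600343854520} + \frac{\sqrt{167570}}{36409608}$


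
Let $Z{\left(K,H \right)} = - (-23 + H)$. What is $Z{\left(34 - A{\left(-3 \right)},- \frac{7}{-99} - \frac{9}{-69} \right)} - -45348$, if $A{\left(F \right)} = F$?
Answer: $\frac{103309309}{2277} \approx 45371.0$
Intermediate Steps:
$Z{\left(K,H \right)} = 23 - H$
$Z{\left(34 - A{\left(-3 \right)},- \frac{7}{-99} - \frac{9}{-69} \right)} - -45348 = \left(23 - \left(- \frac{7}{-99} - \frac{9}{-69}\right)\right) - -45348 = \left(23 - \left(\left(-7\right) \left(- \frac{1}{99}\right) - - \frac{3}{23}\right)\right) + 45348 = \left(23 - \left(\frac{7}{99} + \frac{3}{23}\right)\right) + 45348 = \left(23 - \frac{458}{2277}\right) + 45348 = \frac{51913}{2277} + 45348 = \frac{103309309}{2277}$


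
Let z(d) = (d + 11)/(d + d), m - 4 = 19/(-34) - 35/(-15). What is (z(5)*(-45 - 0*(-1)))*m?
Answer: -7068/17 ≈ -415.76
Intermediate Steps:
m = 589/102 (m = 4 + (19/(-34) - 35/(-15)) = 4 + (19*(-1/34) - 35*(-1/15)) = 4 + (-19/34 + 7/3) = 4 + 181/102 = 589/102 ≈ 5.7745)
z(d) = (11 + d)/(2*d) (z(d) = (11 + d)/((2*d)) = (11 + d)*(1/(2*d)) = (11 + d)/(2*d))
(z(5)*(-45 - 0*(-1)))*m = (((½)*(11 + 5)/5)*(-45 - 0*(-1)))*(589/102) = (((½)*(⅕)*16)*(-45 - 1*0))*(589/102) = (8*(-45 + 0)/5)*(589/102) = ((8/5)*(-45))*(589/102) = -72*589/102 = -7068/17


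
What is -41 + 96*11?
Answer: 1015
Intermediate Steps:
-41 + 96*11 = -41 + 1056 = 1015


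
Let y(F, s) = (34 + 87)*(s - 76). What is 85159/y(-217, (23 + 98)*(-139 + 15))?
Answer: -85159/1824680 ≈ -0.046671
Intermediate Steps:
y(F, s) = -9196 + 121*s (y(F, s) = 121*(-76 + s) = -9196 + 121*s)
85159/y(-217, (23 + 98)*(-139 + 15)) = 85159/(-9196 + 121*((23 + 98)*(-139 + 15))) = 85159/(-9196 + 121*(121*(-124))) = 85159/(-9196 + 121*(-15004)) = 85159/(-9196 - 1815484) = 85159/(-1824680) = 85159*(-1/1824680) = -85159/1824680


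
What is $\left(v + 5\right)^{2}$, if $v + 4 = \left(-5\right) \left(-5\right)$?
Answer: $676$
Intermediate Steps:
$v = 21$ ($v = -4 - -25 = -4 + 25 = 21$)
$\left(v + 5\right)^{2} = \left(21 + 5\right)^{2} = 26^{2} = 676$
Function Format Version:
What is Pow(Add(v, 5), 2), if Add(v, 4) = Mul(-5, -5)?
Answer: 676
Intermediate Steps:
v = 21 (v = Add(-4, Mul(-5, -5)) = Add(-4, 25) = 21)
Pow(Add(v, 5), 2) = Pow(Add(21, 5), 2) = Pow(26, 2) = 676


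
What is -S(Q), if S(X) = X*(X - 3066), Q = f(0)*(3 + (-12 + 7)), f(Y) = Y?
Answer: 0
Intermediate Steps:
Q = 0 (Q = 0*(3 + (-12 + 7)) = 0*(3 - 5) = 0*(-2) = 0)
S(X) = X*(-3066 + X)
-S(Q) = -0*(-3066 + 0) = -0*(-3066) = -1*0 = 0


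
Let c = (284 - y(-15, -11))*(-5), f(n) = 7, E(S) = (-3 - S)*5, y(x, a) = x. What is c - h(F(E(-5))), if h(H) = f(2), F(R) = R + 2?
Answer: -1502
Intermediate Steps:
E(S) = -15 - 5*S
c = -1495 (c = (284 - 1*(-15))*(-5) = (284 + 15)*(-5) = 299*(-5) = -1495)
F(R) = 2 + R
h(H) = 7
c - h(F(E(-5))) = -1495 - 1*7 = -1495 - 7 = -1502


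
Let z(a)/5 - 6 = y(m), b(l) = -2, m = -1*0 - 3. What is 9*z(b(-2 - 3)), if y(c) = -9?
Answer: -135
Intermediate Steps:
m = -3 (m = 0 - 3 = -3)
z(a) = -15 (z(a) = 30 + 5*(-9) = 30 - 45 = -15)
9*z(b(-2 - 3)) = 9*(-15) = -135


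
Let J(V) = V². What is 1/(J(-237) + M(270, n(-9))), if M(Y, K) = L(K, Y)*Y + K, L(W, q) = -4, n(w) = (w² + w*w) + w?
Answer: 1/55242 ≈ 1.8102e-5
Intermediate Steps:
n(w) = w + 2*w² (n(w) = (w² + w²) + w = 2*w² + w = w + 2*w²)
M(Y, K) = K - 4*Y (M(Y, K) = -4*Y + K = K - 4*Y)
1/(J(-237) + M(270, n(-9))) = 1/((-237)² + (-9*(1 + 2*(-9)) - 4*270)) = 1/(56169 + (-9*(1 - 18) - 1080)) = 1/(56169 + (-9*(-17) - 1080)) = 1/(56169 + (153 - 1080)) = 1/(56169 - 927) = 1/55242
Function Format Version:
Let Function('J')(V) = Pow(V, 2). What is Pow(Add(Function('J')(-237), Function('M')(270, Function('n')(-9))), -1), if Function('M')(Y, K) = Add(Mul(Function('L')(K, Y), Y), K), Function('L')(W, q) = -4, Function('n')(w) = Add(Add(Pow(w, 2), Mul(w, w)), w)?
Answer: Rational(1, 55242) ≈ 1.8102e-5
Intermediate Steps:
Function('n')(w) = Add(w, Mul(2, Pow(w, 2))) (Function('n')(w) = Add(Add(Pow(w, 2), Pow(w, 2)), w) = Add(Mul(2, Pow(w, 2)), w) = Add(w, Mul(2, Pow(w, 2))))
Function('M')(Y, K) = Add(K, Mul(-4, Y)) (Function('M')(Y, K) = Add(Mul(-4, Y), K) = Add(K, Mul(-4, Y)))
Pow(Add(Function('J')(-237), Function('M')(270, Function('n')(-9))), -1) = Pow(Add(Pow(-237, 2), Add(Mul(-9, Add(1, Mul(2, -9))), Mul(-4, 270))), -1) = Pow(Add(56169, Add(Mul(-9, Add(1, -18)), -1080)), -1) = Pow(Add(56169, Add(Mul(-9, -17), -1080)), -1) = Pow(Add(56169, Add(153, -1080)), -1) = Pow(Add(56169, -927), -1) = Pow(55242, -1) = Rational(1, 55242)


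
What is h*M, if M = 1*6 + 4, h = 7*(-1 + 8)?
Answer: 490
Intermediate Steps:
h = 49 (h = 7*7 = 49)
M = 10 (M = 6 + 4 = 10)
h*M = 49*10 = 490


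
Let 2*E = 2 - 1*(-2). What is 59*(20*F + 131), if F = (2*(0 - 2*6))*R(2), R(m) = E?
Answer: -48911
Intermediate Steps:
E = 2 (E = (2 - 1*(-2))/2 = (2 + 2)/2 = (½)*4 = 2)
R(m) = 2
F = -48 (F = (2*(0 - 2*6))*2 = (2*(0 - 12))*2 = (2*(-12))*2 = -24*2 = -48)
59*(20*F + 131) = 59*(20*(-48) + 131) = 59*(-960 + 131) = 59*(-829) = -48911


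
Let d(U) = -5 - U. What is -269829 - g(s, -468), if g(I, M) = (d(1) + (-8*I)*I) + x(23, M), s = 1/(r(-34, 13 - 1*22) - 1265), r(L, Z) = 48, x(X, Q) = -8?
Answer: -399620028527/1481089 ≈ -2.6982e+5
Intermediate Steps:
s = -1/1217 (s = 1/(48 - 1265) = 1/(-1217) = -1/1217 ≈ -0.00082169)
g(I, M) = -14 - 8*I² (g(I, M) = ((-5 - 1*1) + (-8*I)*I) - 8 = ((-5 - 1) - 8*I²) - 8 = (-6 - 8*I²) - 8 = -14 - 8*I²)
-269829 - g(s, -468) = -269829 - (-14 - 8*(-1/1217)²) = -269829 - (-14 - 8*1/1481089) = -269829 - (-14 - 8/1481089) = -269829 - 1*(-20735254/1481089) = -269829 + 20735254/1481089 = -399620028527/1481089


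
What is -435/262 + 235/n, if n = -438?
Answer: -63025/28689 ≈ -2.1968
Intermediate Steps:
-435/262 + 235/n = -435/262 + 235/(-438) = -435*1/262 + 235*(-1/438) = -435/262 - 235/438 = -63025/28689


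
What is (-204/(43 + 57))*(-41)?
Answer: 2091/25 ≈ 83.640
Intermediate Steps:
(-204/(43 + 57))*(-41) = (-204/100)*(-41) = ((1/100)*(-204))*(-41) = -51/25*(-41) = 2091/25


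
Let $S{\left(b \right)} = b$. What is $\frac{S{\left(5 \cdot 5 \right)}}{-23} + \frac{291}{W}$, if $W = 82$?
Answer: $\frac{4643}{1886} \approx 2.4618$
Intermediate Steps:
$\frac{S{\left(5 \cdot 5 \right)}}{-23} + \frac{291}{W} = \frac{5 \cdot 5}{-23} + \frac{291}{82} = 25 \left(- \frac{1}{23}\right) + 291 \cdot \frac{1}{82} = - \frac{25}{23} + \frac{291}{82} = \frac{4643}{1886}$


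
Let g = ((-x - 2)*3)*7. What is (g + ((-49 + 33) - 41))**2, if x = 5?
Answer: 41616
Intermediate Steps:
g = -147 (g = ((-1*5 - 2)*3)*7 = ((-5 - 2)*3)*7 = -7*3*7 = -21*7 = -147)
(g + ((-49 + 33) - 41))**2 = (-147 + ((-49 + 33) - 41))**2 = (-147 + (-16 - 41))**2 = (-147 - 57)**2 = (-204)**2 = 41616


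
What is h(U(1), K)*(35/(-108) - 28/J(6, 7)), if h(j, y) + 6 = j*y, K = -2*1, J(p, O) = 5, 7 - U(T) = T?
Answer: 3199/30 ≈ 106.63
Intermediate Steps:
U(T) = 7 - T
K = -2
h(j, y) = -6 + j*y
h(U(1), K)*(35/(-108) - 28/J(6, 7)) = (-6 + (7 - 1*1)*(-2))*(35/(-108) - 28/5) = (-6 + (7 - 1)*(-2))*(35*(-1/108) - 28*1/5) = (-6 + 6*(-2))*(-35/108 - 28/5) = (-6 - 12)*(-3199/540) = -18*(-3199/540) = 3199/30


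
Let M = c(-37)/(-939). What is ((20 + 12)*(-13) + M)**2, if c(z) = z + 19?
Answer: 16952560804/97969 ≈ 1.7304e+5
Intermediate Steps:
c(z) = 19 + z
M = 6/313 (M = (19 - 37)/(-939) = -18*(-1/939) = 6/313 ≈ 0.019169)
((20 + 12)*(-13) + M)**2 = ((20 + 12)*(-13) + 6/313)**2 = (32*(-13) + 6/313)**2 = (-416 + 6/313)**2 = (-130202/313)**2 = 16952560804/97969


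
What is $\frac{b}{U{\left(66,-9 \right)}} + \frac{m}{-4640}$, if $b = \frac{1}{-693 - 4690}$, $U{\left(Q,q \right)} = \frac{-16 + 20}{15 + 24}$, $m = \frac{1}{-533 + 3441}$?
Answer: $- \frac{131563303}{72633464960} \approx -0.0018113$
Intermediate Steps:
$m = \frac{1}{2908} \approx 0.00034388$
$U{\left(Q,q \right)} = \frac{4}{39}$
$b = - \frac{1}{5383}$ ($b = \frac{1}{-5383} = - \frac{1}{5383} \approx -0.00018577$)
$\frac{b}{U{\left(66,-9 \right)}} + \frac{m}{-4640} = - \frac{1}{5383 \cdot \frac{4}{39}} + \frac{1}{2908 \left(-4640\right)} = \left(- \frac{1}{5383}\right) \frac{39}{4} + \frac{1}{2908} \left(- \frac{1}{4640}\right) = - \frac{39}{21532} - \frac{1}{13493120} = - \frac{131563303}{72633464960}$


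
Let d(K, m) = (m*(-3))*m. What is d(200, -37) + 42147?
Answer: 38040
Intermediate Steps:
d(K, m) = -3*m**2 (d(K, m) = (-3*m)*m = -3*m**2)
d(200, -37) + 42147 = -3*(-37)**2 + 42147 = -3*1369 + 42147 = -4107 + 42147 = 38040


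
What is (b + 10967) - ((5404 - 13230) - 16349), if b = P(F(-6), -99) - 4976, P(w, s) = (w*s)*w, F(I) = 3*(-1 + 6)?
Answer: 7891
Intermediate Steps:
F(I) = 15 (F(I) = 3*5 = 15)
P(w, s) = s*w² (P(w, s) = (s*w)*w = s*w²)
b = -27251 (b = -99*15² - 4976 = -99*225 - 4976 = -22275 - 4976 = -27251)
(b + 10967) - ((5404 - 13230) - 16349) = (-27251 + 10967) - ((5404 - 13230) - 16349) = -16284 - (-7826 - 16349) = -16284 - 1*(-24175) = -16284 + 24175 = 7891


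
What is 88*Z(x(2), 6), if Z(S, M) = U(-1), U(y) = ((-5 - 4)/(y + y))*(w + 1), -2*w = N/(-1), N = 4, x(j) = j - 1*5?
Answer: 1188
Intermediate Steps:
x(j) = -5 + j (x(j) = j - 5 = -5 + j)
w = 2 (w = -2/(-1) = -2*(-1) = -½*(-4) = 2)
U(y) = -27/(2*y) (U(y) = ((-5 - 4)/(y + y))*(2 + 1) = -9*1/(2*y)*3 = -9/(2*y)*3 = -27/(2*y))
Z(S, M) = 27/2 (Z(S, M) = -27/2/(-1) = -27/2*(-1) = 27/2)
88*Z(x(2), 6) = 88*(27/2) = 1188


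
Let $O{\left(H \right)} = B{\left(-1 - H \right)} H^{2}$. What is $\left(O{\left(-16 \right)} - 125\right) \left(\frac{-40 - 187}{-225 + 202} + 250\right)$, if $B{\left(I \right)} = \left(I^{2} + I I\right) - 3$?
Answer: $\frac{683212939}{23} \approx 2.9705 \cdot 10^{7}$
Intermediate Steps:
$B{\left(I \right)} = -3 + 2 I^{2}$ ($B{\left(I \right)} = \left(I^{2} + I^{2}\right) - 3 = 2 I^{2} - 3 = -3 + 2 I^{2}$)
$O{\left(H \right)} = H^{2} \left(-3 + 2 \left(-1 - H\right)^{2}\right)$ ($O{\left(H \right)} = \left(-3 + 2 \left(-1 - H\right)^{2}\right) H^{2} = H^{2} \left(-3 + 2 \left(-1 - H\right)^{2}\right)$)
$\left(O{\left(-16 \right)} - 125\right) \left(\frac{-40 - 187}{-225 + 202} + 250\right) = \left(\left(-16\right)^{2} \left(-3 + 2 \left(1 - 16\right)^{2}\right) - 125\right) \left(\frac{-40 - 187}{-225 + 202} + 250\right) = \left(256 \left(-3 + 2 \left(-15\right)^{2}\right) - 125\right) \left(- \frac{227}{-23} + 250\right) = \left(256 \left(-3 + 2 \cdot 225\right) - 125\right) \left(\left(-227\right) \left(- \frac{1}{23}\right) + 250\right) = \left(256 \left(-3 + 450\right) - 125\right) \left(\frac{227}{23} + 250\right) = \left(256 \cdot 447 - 125\right) \frac{5977}{23} = \left(114432 - 125\right) \frac{5977}{23} = 114307 \cdot \frac{5977}{23} = \frac{683212939}{23}$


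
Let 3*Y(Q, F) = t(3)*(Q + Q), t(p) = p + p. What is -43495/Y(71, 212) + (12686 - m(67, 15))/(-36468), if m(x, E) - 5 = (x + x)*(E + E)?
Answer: -66193141/431538 ≈ -153.39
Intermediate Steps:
m(x, E) = 5 + 4*E*x (m(x, E) = 5 + (x + x)*(E + E) = 5 + (2*x)*(2*E) = 5 + 4*E*x)
t(p) = 2*p
Y(Q, F) = 4*Q (Y(Q, F) = ((2*3)*(Q + Q))/3 = (6*(2*Q))/3 = (12*Q)/3 = 4*Q)
-43495/Y(71, 212) + (12686 - m(67, 15))/(-36468) = -43495/(4*71) + (12686 - (5 + 4*15*67))/(-36468) = -43495/284 + (12686 - (5 + 4020))*(-1/36468) = -43495*1/284 + (12686 - 1*4025)*(-1/36468) = -43495/284 + (12686 - 4025)*(-1/36468) = -43495/284 + 8661*(-1/36468) = -43495/284 - 2887/12156 = -66193141/431538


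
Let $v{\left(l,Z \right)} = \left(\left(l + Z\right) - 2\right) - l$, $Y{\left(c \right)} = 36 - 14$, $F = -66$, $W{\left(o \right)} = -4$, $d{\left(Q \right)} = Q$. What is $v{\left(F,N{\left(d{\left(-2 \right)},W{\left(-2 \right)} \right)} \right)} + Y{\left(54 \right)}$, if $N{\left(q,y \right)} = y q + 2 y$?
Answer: $20$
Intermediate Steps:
$Y{\left(c \right)} = 22$ ($Y{\left(c \right)} = 36 - 14 = 22$)
$N{\left(q,y \right)} = 2 y + q y$ ($N{\left(q,y \right)} = q y + 2 y = 2 y + q y$)
$v{\left(l,Z \right)} = -2 + Z$ ($v{\left(l,Z \right)} = \left(\left(Z + l\right) - 2\right) - l = \left(-2 + Z + l\right) - l = -2 + Z$)
$v{\left(F,N{\left(d{\left(-2 \right)},W{\left(-2 \right)} \right)} \right)} + Y{\left(54 \right)} = \left(-2 - 4 \left(2 - 2\right)\right) + 22 = \left(-2 - 0\right) + 22 = \left(-2 + 0\right) + 22 = -2 + 22 = 20$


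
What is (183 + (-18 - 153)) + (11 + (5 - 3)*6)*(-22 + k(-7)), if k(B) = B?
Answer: -655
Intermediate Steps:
(183 + (-18 - 153)) + (11 + (5 - 3)*6)*(-22 + k(-7)) = (183 + (-18 - 153)) + (11 + (5 - 3)*6)*(-22 - 7) = (183 - 171) + (11 + 2*6)*(-29) = 12 + (11 + 12)*(-29) = 12 + 23*(-29) = 12 - 667 = -655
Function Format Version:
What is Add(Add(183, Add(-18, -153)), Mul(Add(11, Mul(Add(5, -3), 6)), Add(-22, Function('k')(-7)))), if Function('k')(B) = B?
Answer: -655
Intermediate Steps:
Add(Add(183, Add(-18, -153)), Mul(Add(11, Mul(Add(5, -3), 6)), Add(-22, Function('k')(-7)))) = Add(Add(183, Add(-18, -153)), Mul(Add(11, Mul(Add(5, -3), 6)), Add(-22, -7))) = Add(Add(183, -171), Mul(Add(11, Mul(2, 6)), -29)) = Add(12, Mul(Add(11, 12), -29)) = Add(12, Mul(23, -29)) = Add(12, -667) = -655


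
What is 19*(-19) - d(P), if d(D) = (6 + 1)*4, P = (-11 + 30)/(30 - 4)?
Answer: -389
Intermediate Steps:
P = 19/26 ≈ 0.73077
d(D) = 28 (d(D) = 7*4 = 28)
19*(-19) - d(P) = 19*(-19) - 1*28 = -361 - 28 = -389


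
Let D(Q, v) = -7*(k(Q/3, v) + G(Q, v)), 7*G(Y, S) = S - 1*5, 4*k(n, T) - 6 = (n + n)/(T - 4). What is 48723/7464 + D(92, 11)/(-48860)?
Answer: 297605423/45586380 ≈ 6.5284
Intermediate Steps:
k(n, T) = 3/2 + n/(2*(-4 + T)) (k(n, T) = 3/2 + ((n + n)/(T - 4))/4 = 3/2 + ((2*n)/(-4 + T))/4 = 3/2 + (2*n/(-4 + T))/4 = 3/2 + n/(2*(-4 + T)))
G(Y, S) = -5/7 + S/7 (G(Y, S) = (S - 1*5)/7 = (S - 5)/7 = (-5 + S)/7 = -5/7 + S/7)
D(Q, v) = 5 - v - 7*(-12 + 3*v + Q/3)/(2*(-4 + v)) (D(Q, v) = -7*((-12 + Q/3 + 3*v)/(2*(-4 + v)) + (-5/7 + v/7)) = -7*((-12 + 3*v + Q/3)/(2*(-4 + v)) + (-5/7 + v/7)) = -7*(-5/7 + v/7 + (-12 + 3*v + Q/3)/(2*(-4 + v))) = 5 - v - 7*(-12 + 3*v + Q/3)/(2*(-4 + v)))
48723/7464 + D(92, 11)/(-48860) = 48723/7464 + ((132 - 9*11 - 7*92 - 6*11²)/(6*(-4 + 11)))/(-48860) = 48723*(1/7464) + ((⅙)*(132 - 99 - 644 - 6*121)/7)*(-1/48860) = 16241/2488 + ((⅙)*(⅐)*(132 - 99 - 644 - 726))*(-1/48860) = 16241/2488 + ((⅙)*(⅐)*(-1337))*(-1/48860) = 16241/2488 - 191/6*(-1/48860) = 16241/2488 + 191/293160 = 297605423/45586380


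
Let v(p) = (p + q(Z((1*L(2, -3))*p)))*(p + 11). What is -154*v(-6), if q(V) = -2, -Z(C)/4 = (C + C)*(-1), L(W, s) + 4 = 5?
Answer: 6160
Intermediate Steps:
L(W, s) = 1 (L(W, s) = -4 + 5 = 1)
Z(C) = 8*C (Z(C) = -4*(C + C)*(-1) = -4*2*C*(-1) = -(-8)*C = 8*C)
v(p) = (-2 + p)*(11 + p) (v(p) = (p - 2)*(p + 11) = (-2 + p)*(11 + p))
-154*v(-6) = -154*(-22 + (-6)**2 + 9*(-6)) = -154*(-22 + 36 - 54) = -154*(-40) = 6160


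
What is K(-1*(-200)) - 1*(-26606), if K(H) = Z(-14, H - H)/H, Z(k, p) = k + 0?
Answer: 2660593/100 ≈ 26606.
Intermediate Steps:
Z(k, p) = k
K(H) = -14/H
K(-1*(-200)) - 1*(-26606) = -14/((-1*(-200))) - 1*(-26606) = -14/200 + 26606 = -14*1/200 + 26606 = -7/100 + 26606 = 2660593/100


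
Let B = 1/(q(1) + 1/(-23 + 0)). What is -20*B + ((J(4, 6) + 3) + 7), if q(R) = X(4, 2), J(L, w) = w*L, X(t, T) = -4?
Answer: 3622/93 ≈ 38.946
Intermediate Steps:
J(L, w) = L*w
q(R) = -4
B = -23/93 (B = 1/(-4 + 1/(-23 + 0)) = 1/(-4 + 1/(-23)) = 1/(-4 - 1/23) = 1/(-93/23) = -23/93 ≈ -0.24731)
-20*B + ((J(4, 6) + 3) + 7) = -20*(-23/93) + ((4*6 + 3) + 7) = 460/93 + ((24 + 3) + 7) = 460/93 + (27 + 7) = 460/93 + 34 = 3622/93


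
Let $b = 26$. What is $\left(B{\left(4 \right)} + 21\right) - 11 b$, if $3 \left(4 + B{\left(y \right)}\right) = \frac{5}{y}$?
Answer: $- \frac{3223}{12} \approx -268.58$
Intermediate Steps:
$B{\left(y \right)} = -4 + \frac{5}{3 y}$ ($B{\left(y \right)} = -4 + \frac{5 \frac{1}{y}}{3} = -4 + \frac{5}{3 y}$)
$\left(B{\left(4 \right)} + 21\right) - 11 b = \left(\left(-4 + \frac{5}{3 \cdot 4}\right) + 21\right) - 286 = \left(\left(-4 + \frac{5}{3} \cdot \frac{1}{4}\right) + 21\right) - 286 = \left(\left(-4 + \frac{5}{12}\right) + 21\right) - 286 = \left(- \frac{43}{12} + 21\right) - 286 = \frac{209}{12} - 286 = - \frac{3223}{12}$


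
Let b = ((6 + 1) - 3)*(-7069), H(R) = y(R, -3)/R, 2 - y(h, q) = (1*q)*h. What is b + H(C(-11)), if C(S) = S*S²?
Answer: -37631365/1331 ≈ -28273.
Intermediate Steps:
C(S) = S³
y(h, q) = 2 - h*q (y(h, q) = 2 - 1*q*h = 2 - q*h = 2 - h*q)
H(R) = (2 + 3*R)/R (H(R) = (2 - 1*R*(-3))/R = (2 + 3*R)/R)
b = -28276 (b = (7 - 3)*(-7069) = 4*(-7069) = -28276)
b + H(C(-11)) = -28276 + (3 + 2/((-11)³)) = -28276 + (3 + 2/(-1331)) = -28276 + (3 + 2*(-1/1331)) = -28276 + (3 - 2/1331) = -28276 + 3991/1331 = -37631365/1331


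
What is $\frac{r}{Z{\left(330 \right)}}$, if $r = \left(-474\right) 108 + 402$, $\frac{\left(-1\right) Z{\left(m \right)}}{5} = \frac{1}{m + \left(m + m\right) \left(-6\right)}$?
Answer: $-36873540$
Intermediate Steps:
$Z{\left(m \right)} = \frac{5}{11 m}$ ($Z{\left(m \right)} = - \frac{5}{m + \left(m + m\right) \left(-6\right)} = - \frac{5}{m + 2 m \left(-6\right)} = - \frac{5}{m - 12 m} = - \frac{5}{\left(-11\right) m} = - 5 \left(- \frac{1}{11 m}\right) = \frac{5}{11 m}$)
$r = -50790$ ($r = -51192 + 402 = -50790$)
$\frac{r}{Z{\left(330 \right)}} = - \frac{50790}{\frac{5}{11} \cdot \frac{1}{330}} = - 50790 \frac{1}{\frac{1}{726}} = \left(-50790\right) 726 = -36873540$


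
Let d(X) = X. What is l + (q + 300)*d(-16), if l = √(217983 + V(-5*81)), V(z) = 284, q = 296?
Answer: -9536 + √218267 ≈ -9068.8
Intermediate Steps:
l = √218267 (l = √(217983 + 284) = √218267 ≈ 467.19)
l + (q + 300)*d(-16) = √218267 + (296 + 300)*(-16) = √218267 + 596*(-16) = √218267 - 9536 = -9536 + √218267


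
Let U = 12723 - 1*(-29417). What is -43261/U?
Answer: -43261/42140 ≈ -1.0266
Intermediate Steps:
U = 42140 (U = 12723 + 29417 = 42140)
-43261/U = -43261/42140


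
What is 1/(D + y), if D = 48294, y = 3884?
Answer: 1/52178 ≈ 1.9165e-5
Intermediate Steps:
1/(D + y) = 1/(48294 + 3884) = 1/52178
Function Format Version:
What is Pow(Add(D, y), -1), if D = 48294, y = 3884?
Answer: Rational(1, 52178) ≈ 1.9165e-5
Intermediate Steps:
Pow(Add(D, y), -1) = Pow(Add(48294, 3884), -1) = Pow(52178, -1) = Rational(1, 52178)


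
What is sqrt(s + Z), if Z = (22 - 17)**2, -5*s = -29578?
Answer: sqrt(148515)/5 ≈ 77.075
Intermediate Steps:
s = 29578/5 (s = -1/5*(-29578) = 29578/5 ≈ 5915.6)
Z = 25 (Z = 5**2 = 25)
sqrt(s + Z) = sqrt(29578/5 + 25) = sqrt(29703/5) = sqrt(148515)/5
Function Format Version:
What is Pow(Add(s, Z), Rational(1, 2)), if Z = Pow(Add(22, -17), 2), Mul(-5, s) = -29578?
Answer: Mul(Rational(1, 5), Pow(148515, Rational(1, 2))) ≈ 77.075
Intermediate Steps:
s = Rational(29578, 5) (s = Mul(Rational(-1, 5), -29578) = Rational(29578, 5) ≈ 5915.6)
Z = 25 (Z = Pow(5, 2) = 25)
Pow(Add(s, Z), Rational(1, 2)) = Pow(Add(Rational(29578, 5), 25), Rational(1, 2)) = Pow(Rational(29703, 5), Rational(1, 2)) = Mul(Rational(1, 5), Pow(148515, Rational(1, 2)))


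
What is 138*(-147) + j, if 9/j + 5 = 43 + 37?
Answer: -507147/25 ≈ -20286.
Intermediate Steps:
j = 3/25 (j = 9/(-5 + (43 + 37)) = 9/(-5 + 80) = 9/75 = 9*(1/75) = 3/25 ≈ 0.12000)
138*(-147) + j = 138*(-147) + 3/25 = -20286 + 3/25 = -507147/25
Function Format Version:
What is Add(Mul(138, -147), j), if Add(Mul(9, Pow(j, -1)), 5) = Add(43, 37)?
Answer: Rational(-507147, 25) ≈ -20286.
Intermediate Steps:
j = Rational(3, 25) (j = Mul(9, Pow(Add(-5, Add(43, 37)), -1)) = Mul(9, Pow(Add(-5, 80), -1)) = Mul(9, Pow(75, -1)) = Mul(9, Rational(1, 75)) = Rational(3, 25) ≈ 0.12000)
Add(Mul(138, -147), j) = Add(Mul(138, -147), Rational(3, 25)) = Add(-20286, Rational(3, 25)) = Rational(-507147, 25)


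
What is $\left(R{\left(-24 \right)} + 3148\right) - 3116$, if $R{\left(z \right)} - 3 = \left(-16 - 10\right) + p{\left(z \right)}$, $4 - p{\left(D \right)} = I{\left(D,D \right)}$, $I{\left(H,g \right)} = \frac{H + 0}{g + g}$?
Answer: $\frac{25}{2} \approx 12.5$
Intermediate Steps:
$I{\left(H,g \right)} = \frac{H}{2 g}$
$p{\left(D \right)} = \frac{7}{2}$ ($p{\left(D \right)} = 4 - \frac{D}{2 D} = 4 - \frac{1}{2} = \frac{7}{2}$)
$R{\left(z \right)} = - \frac{39}{2}$ ($R{\left(z \right)} = 3 + \left(\left(-16 - 10\right) + \frac{7}{2}\right) = 3 + \left(-26 + \frac{7}{2}\right) = 3 - \frac{45}{2} = - \frac{39}{2}$)
$\left(R{\left(-24 \right)} + 3148\right) - 3116 = \left(- \frac{39}{2} + 3148\right) - 3116 = \frac{6257}{2} - 3116 = \frac{25}{2}$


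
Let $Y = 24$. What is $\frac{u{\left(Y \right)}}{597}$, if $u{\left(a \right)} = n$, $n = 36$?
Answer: $\frac{12}{199} \approx 0.060301$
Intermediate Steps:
$u{\left(a \right)} = 36$
$\frac{u{\left(Y \right)}}{597} = \frac{1}{597} \cdot 36 = \frac{12}{199}$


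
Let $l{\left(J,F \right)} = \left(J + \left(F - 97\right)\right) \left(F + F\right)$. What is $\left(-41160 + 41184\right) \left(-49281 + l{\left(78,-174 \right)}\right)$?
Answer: $429192$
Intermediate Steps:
$l{\left(J,F \right)} = 2 F \left(-97 + F + J\right)$ ($l{\left(J,F \right)} = \left(J + \left(-97 + F\right)\right) 2 F = \left(-97 + F + J\right) 2 F = 2 F \left(-97 + F + J\right)$)
$\left(-41160 + 41184\right) \left(-49281 + l{\left(78,-174 \right)}\right) = \left(-41160 + 41184\right) \left(-49281 + 2 \left(-174\right) \left(-97 - 174 + 78\right)\right) = 24 \left(-49281 + 2 \left(-174\right) \left(-193\right)\right) = 24 \left(-49281 + 67164\right) = 24 \cdot 17883 = 429192$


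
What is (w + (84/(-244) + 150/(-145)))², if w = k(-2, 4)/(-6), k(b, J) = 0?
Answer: 5948721/3129361 ≈ 1.9009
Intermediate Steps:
w = 0 (w = 0/(-6) = -⅙*0 = 0)
(w + (84/(-244) + 150/(-145)))² = (0 + (84/(-244) + 150/(-145)))² = (0 + (84*(-1/244) + 150*(-1/145)))² = (0 + (-21/61 - 30/29))² = (0 - 2439/1769)² = (-2439/1769)² = 5948721/3129361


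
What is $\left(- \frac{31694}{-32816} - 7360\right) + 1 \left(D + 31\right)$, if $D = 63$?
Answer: $- \frac{119204681}{16408} \approx -7265.0$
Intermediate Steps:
$\left(- \frac{31694}{-32816} - 7360\right) + 1 \left(D + 31\right) = \left(- \frac{31694}{-32816} - 7360\right) + 1 \left(63 + 31\right) = \left(\left(-31694\right) \left(- \frac{1}{32816}\right) - 7360\right) + 1 \cdot 94 = \left(\frac{15847}{16408} - 7360\right) + 94 = - \frac{120747033}{16408} + 94 = - \frac{119204681}{16408}$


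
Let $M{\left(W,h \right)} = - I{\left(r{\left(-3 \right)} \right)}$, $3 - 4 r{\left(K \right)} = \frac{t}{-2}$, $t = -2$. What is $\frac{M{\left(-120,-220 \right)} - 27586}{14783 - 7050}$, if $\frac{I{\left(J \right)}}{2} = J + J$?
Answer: $- \frac{132}{37} \approx -3.5676$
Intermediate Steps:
$r{\left(K \right)} = \frac{1}{2}$ ($r{\left(K \right)} = \frac{3}{4} - \frac{\left(-2\right) \frac{1}{-2}}{4} = \frac{3}{4} - \frac{\left(-2\right) \left(- \frac{1}{2}\right)}{4} = \frac{3}{4} - \frac{1}{4} = \frac{1}{2}$)
$I{\left(J \right)} = 4 J$ ($I{\left(J \right)} = 2 \left(J + J\right) = 2 \cdot 2 J = 4 J$)
$M{\left(W,h \right)} = -2$ ($M{\left(W,h \right)} = - \frac{4}{2} = \left(-1\right) 2 = -2$)
$\frac{M{\left(-120,-220 \right)} - 27586}{14783 - 7050} = \frac{-2 - 27586}{14783 - 7050} = - \frac{27588}{7733} = \left(-27588\right) \frac{1}{7733} = - \frac{132}{37}$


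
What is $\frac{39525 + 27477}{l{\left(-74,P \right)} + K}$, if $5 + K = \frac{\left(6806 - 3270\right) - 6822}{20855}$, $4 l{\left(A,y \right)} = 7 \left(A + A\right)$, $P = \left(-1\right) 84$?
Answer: $- \frac{698663355}{2754503} \approx -253.64$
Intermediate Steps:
$P = -84$
$l{\left(A,y \right)} = \frac{7 A}{2}$ ($l{\left(A,y \right)} = \frac{7 \left(A + A\right)}{4} = \frac{7 \cdot 2 A}{4} = \frac{14 A}{4} = \frac{7 A}{2}$)
$K = - \frac{107561}{20855}$ ($K = -5 + \frac{\left(6806 - 3270\right) - 6822}{20855} = -5 + \left(3536 - 6822\right) \frac{1}{20855} = -5 - \frac{3286}{20855} = - \frac{107561}{20855} \approx -5.1576$)
$\frac{39525 + 27477}{l{\left(-74,P \right)} + K} = \frac{39525 + 27477}{\frac{7}{2} \left(-74\right) - \frac{107561}{20855}} = \frac{67002}{-259 - \frac{107561}{20855}} = \frac{67002}{- \frac{5509006}{20855}} = 67002 \left(- \frac{20855}{5509006}\right) = - \frac{698663355}{2754503}$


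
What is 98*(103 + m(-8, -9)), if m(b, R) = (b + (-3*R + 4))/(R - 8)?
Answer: 169344/17 ≈ 9961.4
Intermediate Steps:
m(b, R) = (4 + b - 3*R)/(-8 + R) (m(b, R) = (b + (4 - 3*R))/(-8 + R) = (4 + b - 3*R)/(-8 + R))
98*(103 + m(-8, -9)) = 98*(103 + (4 - 8 - 3*(-9))/(-8 - 9)) = 98*(103 + (4 - 8 + 27)/(-17)) = 98*(103 - 1/17*23) = 98*(103 - 23/17) = 98*(1728/17) = 169344/17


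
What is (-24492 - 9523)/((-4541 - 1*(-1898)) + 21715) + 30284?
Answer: 577542433/19072 ≈ 30282.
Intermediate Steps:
(-24492 - 9523)/((-4541 - 1*(-1898)) + 21715) + 30284 = -34015/((-4541 + 1898) + 21715) + 30284 = -34015/(-2643 + 21715) + 30284 = -34015/19072 + 30284 = 577542433/19072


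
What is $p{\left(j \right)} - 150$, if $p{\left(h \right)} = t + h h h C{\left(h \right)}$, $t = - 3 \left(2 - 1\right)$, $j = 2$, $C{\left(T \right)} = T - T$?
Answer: $-153$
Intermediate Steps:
$C{\left(T \right)} = 0$
$t = -3$ ($t = \left(-3\right) 1 = -3$)
$p{\left(h \right)} = -3$ ($p{\left(h \right)} = -3 + h h h 0 = -3 + h h^{2} \cdot 0 = -3 + h 0 = -3 + 0 = -3$)
$p{\left(j \right)} - 150 = -3 - 150 = -153$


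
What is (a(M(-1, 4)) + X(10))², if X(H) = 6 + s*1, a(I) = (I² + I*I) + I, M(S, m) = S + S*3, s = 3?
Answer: 1369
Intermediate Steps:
M(S, m) = 4*S (M(S, m) = S + 3*S = 4*S)
a(I) = I + 2*I² (a(I) = (I² + I²) + I = 2*I² + I = I + 2*I²)
X(H) = 9 (X(H) = 6 + 3*1 = 6 + 3 = 9)
(a(M(-1, 4)) + X(10))² = ((4*(-1))*(1 + 2*(4*(-1))) + 9)² = (-4*(1 + 2*(-4)) + 9)² = (-4*(1 - 8) + 9)² = (-4*(-7) + 9)² = (28 + 9)² = 37² = 1369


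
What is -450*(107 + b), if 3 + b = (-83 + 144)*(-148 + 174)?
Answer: -760500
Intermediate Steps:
b = 1583 (b = -3 + (-83 + 144)*(-148 + 174) = -3 + 61*26 = -3 + 1586 = 1583)
-450*(107 + b) = -450*(107 + 1583) = -450*1690 = -760500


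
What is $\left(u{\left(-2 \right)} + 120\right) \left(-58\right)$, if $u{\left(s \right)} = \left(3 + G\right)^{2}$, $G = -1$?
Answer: $-7192$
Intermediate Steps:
$u{\left(s \right)} = 4$ ($u{\left(s \right)} = \left(3 - 1\right)^{2} = 2^{2} = 4$)
$\left(u{\left(-2 \right)} + 120\right) \left(-58\right) = \left(4 + 120\right) \left(-58\right) = 124 \left(-58\right) = -7192$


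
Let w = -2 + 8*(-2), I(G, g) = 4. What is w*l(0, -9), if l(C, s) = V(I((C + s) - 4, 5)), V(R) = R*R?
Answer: -288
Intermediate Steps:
V(R) = R²
l(C, s) = 16 (l(C, s) = 4² = 16)
w = -18 (w = -2 - 16 = -18)
w*l(0, -9) = -18*16 = -288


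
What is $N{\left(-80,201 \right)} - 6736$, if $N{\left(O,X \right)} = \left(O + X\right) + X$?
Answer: $-6414$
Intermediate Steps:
$N{\left(O,X \right)} = O + 2 X$
$N{\left(-80,201 \right)} - 6736 = \left(-80 + 2 \cdot 201\right) - 6736 = \left(-80 + 402\right) - 6736 = 322 - 6736 = -6414$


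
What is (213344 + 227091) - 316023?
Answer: 124412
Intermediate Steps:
(213344 + 227091) - 316023 = 440435 - 316023 = 124412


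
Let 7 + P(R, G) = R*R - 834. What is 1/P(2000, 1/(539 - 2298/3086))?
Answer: 1/3999159 ≈ 2.5005e-7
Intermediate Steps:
P(R, G) = -841 + R² (P(R, G) = -7 + (R*R - 834) = -7 + (R² - 834) = -7 + (-834 + R²) = -841 + R²)
1/P(2000, 1/(539 - 2298/3086)) = 1/(-841 + 2000²) = 1/(-841 + 4000000) = 1/3999159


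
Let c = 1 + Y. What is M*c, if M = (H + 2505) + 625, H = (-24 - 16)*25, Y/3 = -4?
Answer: -23430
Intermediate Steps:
Y = -12 (Y = 3*(-4) = -12)
H = -1000 (H = -40*25 = -1000)
M = 2130 (M = (-1000 + 2505) + 625 = 1505 + 625 = 2130)
c = -11 (c = 1 - 12 = -11)
M*c = 2130*(-11) = -23430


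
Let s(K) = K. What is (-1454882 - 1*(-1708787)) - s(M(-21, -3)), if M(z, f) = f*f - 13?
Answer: 253909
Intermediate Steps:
M(z, f) = -13 + f**2 (M(z, f) = f**2 - 13 = -13 + f**2)
(-1454882 - 1*(-1708787)) - s(M(-21, -3)) = (-1454882 - 1*(-1708787)) - (-13 + (-3)**2) = (-1454882 + 1708787) - (-13 + 9) = 253905 - 1*(-4) = 253905 + 4 = 253909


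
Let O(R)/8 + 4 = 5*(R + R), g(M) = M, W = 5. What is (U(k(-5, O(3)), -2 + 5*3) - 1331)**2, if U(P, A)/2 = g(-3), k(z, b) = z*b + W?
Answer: 1787569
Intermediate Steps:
O(R) = -32 + 80*R (O(R) = -32 + 8*(5*(R + R)) = -32 + 8*(5*(2*R)) = -32 + 8*(10*R) = -32 + 80*R)
k(z, b) = 5 + b*z (k(z, b) = z*b + 5 = b*z + 5 = 5 + b*z)
U(P, A) = -6 (U(P, A) = 2*(-3) = -6)
(U(k(-5, O(3)), -2 + 5*3) - 1331)**2 = (-6 - 1331)**2 = (-1337)**2 = 1787569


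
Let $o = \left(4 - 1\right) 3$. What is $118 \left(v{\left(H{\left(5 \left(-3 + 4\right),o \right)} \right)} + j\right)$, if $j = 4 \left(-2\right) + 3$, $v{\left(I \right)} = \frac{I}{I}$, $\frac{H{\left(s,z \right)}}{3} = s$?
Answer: $-472$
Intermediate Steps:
$o = 9$ ($o = 3 \cdot 3 = 9$)
$H{\left(s,z \right)} = 3 s$
$v{\left(I \right)} = 1$
$j = -5$ ($j = -8 + 3 = -5$)
$118 \left(v{\left(H{\left(5 \left(-3 + 4\right),o \right)} \right)} + j\right) = 118 \left(1 - 5\right) = 118 \left(-4\right) = -472$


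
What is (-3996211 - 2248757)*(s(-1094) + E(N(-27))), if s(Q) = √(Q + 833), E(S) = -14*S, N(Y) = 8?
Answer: 699436416 - 18734904*I*√29 ≈ 6.9944e+8 - 1.0089e+8*I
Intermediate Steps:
s(Q) = √(833 + Q)
(-3996211 - 2248757)*(s(-1094) + E(N(-27))) = (-3996211 - 2248757)*(√(833 - 1094) - 14*8) = -6244968*(√(-261) - 112) = -6244968*(3*I*√29 - 112) = -6244968*(-112 + 3*I*√29) = 699436416 - 18734904*I*√29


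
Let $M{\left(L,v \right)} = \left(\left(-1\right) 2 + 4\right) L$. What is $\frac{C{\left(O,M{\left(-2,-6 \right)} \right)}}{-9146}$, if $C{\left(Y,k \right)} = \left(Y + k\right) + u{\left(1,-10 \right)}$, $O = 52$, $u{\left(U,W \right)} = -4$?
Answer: $- \frac{22}{4573} \approx -0.0048108$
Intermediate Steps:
$M{\left(L,v \right)} = 2 L$ ($M{\left(L,v \right)} = \left(-2 + 4\right) L = 2 L$)
$C{\left(Y,k \right)} = -4 + Y + k$ ($C{\left(Y,k \right)} = \left(Y + k\right) - 4 = -4 + Y + k$)
$\frac{C{\left(O,M{\left(-2,-6 \right)} \right)}}{-9146} = \frac{-4 + 52 + 2 \left(-2\right)}{-9146} = \left(-4 + 52 - 4\right) \left(- \frac{1}{9146}\right) = 44 \left(- \frac{1}{9146}\right) = - \frac{22}{4573}$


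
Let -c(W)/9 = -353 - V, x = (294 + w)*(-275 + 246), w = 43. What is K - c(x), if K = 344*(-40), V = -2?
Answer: -16919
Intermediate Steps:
x = -9773 (x = (294 + 43)*(-275 + 246) = 337*(-29) = -9773)
c(W) = 3159 (c(W) = -9*(-353 - 1*(-2)) = -9*(-353 + 2) = -9*(-351) = 3159)
K = -13760
K - c(x) = -13760 - 1*3159 = -13760 - 3159 = -16919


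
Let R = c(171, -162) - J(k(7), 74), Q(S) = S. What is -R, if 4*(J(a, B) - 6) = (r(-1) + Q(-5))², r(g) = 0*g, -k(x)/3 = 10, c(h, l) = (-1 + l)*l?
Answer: -105575/4 ≈ -26394.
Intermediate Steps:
c(h, l) = l*(-1 + l)
k(x) = -30 (k(x) = -3*10 = -30)
r(g) = 0
J(a, B) = 49/4 (J(a, B) = 6 + (0 - 5)²/4 = 6 + (¼)*(-5)² = 6 + (¼)*25 = 6 + 25/4 = 49/4)
R = 105575/4 (R = -162*(-1 - 162) - 1*49/4 = -162*(-163) - 49/4 = 26406 - 49/4 = 105575/4 ≈ 26394.)
-R = -1*105575/4 = -105575/4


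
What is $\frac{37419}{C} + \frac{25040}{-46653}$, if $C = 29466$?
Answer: $\frac{111986663}{152741922} \approx 0.73318$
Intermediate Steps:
$\frac{37419}{C} + \frac{25040}{-46653} = \frac{37419}{29466} + \frac{25040}{-46653} = 37419 \cdot \frac{1}{29466} + 25040 \left(- \frac{1}{46653}\right) = \frac{12473}{9822} - \frac{25040}{46653} = \frac{111986663}{152741922}$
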